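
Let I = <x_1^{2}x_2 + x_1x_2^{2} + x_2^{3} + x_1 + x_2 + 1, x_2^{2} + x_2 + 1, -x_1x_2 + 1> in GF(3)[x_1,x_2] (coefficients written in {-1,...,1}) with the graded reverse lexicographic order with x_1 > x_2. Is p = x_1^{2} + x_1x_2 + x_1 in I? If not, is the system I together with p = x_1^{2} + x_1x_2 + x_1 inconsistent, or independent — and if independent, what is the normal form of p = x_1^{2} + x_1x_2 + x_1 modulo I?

x_1^{2} + x_1x_2 + x_1 lies in I (it reduces to 0).

First compute the reduced Gröbner basis of I by Buchberger's algorithm.
f_1 = x_1^{2}x_2 + x_1x_2^{2} + x_2^{3} + x_1 + x_2 + 1, LT = x_1^{2}x_2.
f_2 = x_2^{2} + x_2 + 1, LT = x_2^{2}.
f_3 = -x_1x_2 + 1, LT = x_1x_2.

S(f_1,f_2): lcm = x_1^{2}x_2^{2}. S = x_1x_2^{3} + x_2^{4} - x_1^{2}x_2 - x_1^{2} + x_1x_2 + x_2^{2} + x_2.
  reduce S modulo (f_1, f_2, f_3):
  remainder -x_1^{2} + x_1 - x_2 + 1 ≠ 0; add h_4 = -x_1^{2} + x_1 - x_2 + 1 to the basis.

S(f_1,f_3): lcm = x_1^{2}x_2. S = x_1x_2^{2} + x_2^{3} - x_1 + x_2 + 1.
  reduce S modulo (f_1, f_2, f_3, h_4):
  remainder x_1 + x_2 + 1 ≠ 0; add h_5 = x_1 + x_2 + 1 to the basis.

The other S-polynomials (S(f_2,f_3), S(f_1,h_4), S(f_2,h_4), S(f_3,h_4), S(f_1,h_5), S(f_2,h_5), S(f_3,h_5), S(h_4,h_5)) all reduce to 0 modulo the current basis, so we have a Gröbner basis.
Inter-reduce: drop elements whose leading term is divisible by another's, tail-reduce, and make monic.
Reduced Gröbner basis: {x_2^{2} + x_2 + 1, x_1 + x_2 + 1}.
Label its elements g_1 = x_2^{2} + x_2 + 1, g_2 = x_1 + x_2 + 1.

Reduce p = x_1^{2} + x_1x_2 + x_1 modulo G:
  leading term x_1^{2}: subtract (x_1)·g_2 from x_1^{2} + x_1x_2 + x_1 → 0
  normal form = 0.
Since the normal form is 0, p ∈ I.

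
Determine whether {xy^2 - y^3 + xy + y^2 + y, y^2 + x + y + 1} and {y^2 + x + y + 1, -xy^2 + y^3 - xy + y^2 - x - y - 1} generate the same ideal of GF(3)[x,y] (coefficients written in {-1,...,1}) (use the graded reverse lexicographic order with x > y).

No, the ideals differ.

Two ideals are equal iff their reduced Gröbner bases coincide (the reduced basis is unique for a fixed ordering).
Buchberger on the first generating set:
f_1 = xy^2 - y^3 + xy + y^2 + y, LT = xy^2.
f_2 = y^2 + x + y + 1, LT = y^2.

S(f_1,f_2): lcm = xy^2. S = -y^3 - x^2 + y^2 - x + y.
  leading term y^3: subtract (-y)·f_2 from -y^3 - x^2 + y^2 - x + y → -x^2 + xy - y^2 - x - y
  leading term x^2: no divisor's leading term divides it; move -x^2 to the remainder.
  leading term xy: no divisor's leading term divides it; move xy to the remainder.
  leading term y^2: subtract (-1)·f_2 from -y^2 - x - y → 1
  leading term 1: no divisor's leading term divides it; move 1 to the remainder.
  remainder -x^2 + xy + 1 ≠ 0; add g_3 = -x^2 + xy + 1 to the basis.

The other S-polynomials (S(f_1,g_3), S(f_2,g_3)) all reduce to 0 modulo the current basis, so we have a Gröbner basis.
Inter-reduce: drop elements whose leading term is divisible by another's, tail-reduce, and make monic.
Reduced Gröbner basis: {x^2 - xy - 1, y^2 + x + y + 1}.

Buchberger on the second generating set:
h_1 = y^2 + x + y + 1, LT = y^2.
h_2 = -xy^2 + y^3 - xy + y^2 - x - y - 1, LT = xy^2.

S(h_1,h_2): lcm = xy^2. S = y^3 + x^2 + y^2 - y - 1.
  leading term y^3: subtract (y)·h_1 from y^3 + x^2 + y^2 - y - 1 → x^2 - xy + y - 1
  leading term x^2: no divisor's leading term divides it; move x^2 to the remainder.
  leading term xy: no divisor's leading term divides it; move -xy to the remainder.
  leading term y: no divisor's leading term divides it; move y to the remainder.
  leading term 1: no divisor's leading term divides it; move -1 to the remainder.
  remainder x^2 - xy + y - 1 ≠ 0; add k_3 = x^2 - xy + y - 1 to the basis.

The other S-polynomials (S(h_1,k_3), S(h_2,k_3)) all reduce to 0 modulo the current basis, so we have a Gröbner basis.
Inter-reduce: drop elements whose leading term is divisible by another's, tail-reduce, and make monic.
Reduced Gröbner basis: {x^2 - xy + y - 1, y^2 + x + y + 1}.

The bases are distinct; the ideals are different.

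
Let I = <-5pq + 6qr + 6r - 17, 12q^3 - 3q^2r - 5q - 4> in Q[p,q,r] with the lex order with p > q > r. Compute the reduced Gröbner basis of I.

Buchberger's algorithm terminates because the ascending chain of leading-term ideals stabilizes.

f_1 = -5pq + 6qr + 6r - 17, LT = pq.
f_2 = 12q^3 - 3q^2r - 5q - 4, LT = q^3.

S(f_1,f_2): lcm = pq^3. S = 1/4pq^2r + 5/12pq + 1/3p - 6/5q^3r - 6/5q^2r + 17/5q^2.
  reduce S modulo (f_1, f_2):
  remainder 1/3p - 6/5q^2r + 17/5q^2 + 3/10qr^2 - 17/20qr + 1/10r - 17/12 ≠ 0; add g_3 = 1/3p - 6/5q^2r + 17/5q^2 + 3/10qr^2 - 17/20qr + 1/10r - 17/12 to the basis.

The other S-polynomials (S(f_1,g_3), S(f_2,g_3)) all reduce to 0 modulo the current basis, so we have a Gröbner basis.
Inter-reduce: drop elements whose leading term is divisible by another's, tail-reduce, and make monic.

G = {p - 18/5q^2r + 51/5q^2 + 9/10qr^2 - 51/20qr + 3/10r - 17/4, q^3 - 1/4q^2r - 5/12q - 1/3}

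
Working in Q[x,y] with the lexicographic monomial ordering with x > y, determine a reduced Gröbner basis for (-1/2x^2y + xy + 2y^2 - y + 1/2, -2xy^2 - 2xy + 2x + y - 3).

f_1 = -1/2x^2y + xy + 2y^2 - y + 1/2, LT = x^2y.
f_2 = -2xy^2 - 2xy + 2x + y - 3, LT = xy^2.

S(f_1,f_2): lcm = x^2y^2. S = -x^2y + x^2 - 2xy^2 + 1/2xy - 3/2x - 4y^3 + 2y^2 - y.
  leading term x^2y: subtract (2)·f_1 from -x^2y + x^2 - 2xy^2 + 1/2xy - 3/2x - 4y^3 + 2y^2 - y → x^2 - 2xy^2 - 3/2xy - 3/2x - 4y^3 - 2y^2 + y - 1
  leading term x^2: no divisor's leading term divides it; move x^2 to the remainder.
  leading term xy^2: subtract (1)·f_2 from -2xy^2 - 3/2xy - 3/2x - 4y^3 - 2y^2 + y - 1 → 1/2xy - 7/2x - 4y^3 - 2y^2 + 2
  leading term xy: no divisor's leading term divides it; move 1/2xy to the remainder.
  leading term x: no divisor's leading term divides it; move -7/2x to the remainder.
  leading term y^3: no divisor's leading term divides it; move -4y^3 to the remainder.
  leading term y^2: no divisor's leading term divides it; move -2y^2 to the remainder.
  leading term 1: no divisor's leading term divides it; move 2 to the remainder.
  remainder x^2 + 1/2xy - 7/2x - 4y^3 - 2y^2 + 2 ≠ 0; add g_3 = x^2 + 1/2xy - 7/2x - 4y^3 - 2y^2 + 2 to the basis.

S(f_1,g_3): lcm = x^2y. S = -1/2xy^2 + 3/2xy + 4y^4 + 2y^3 - 4y^2 - 1.
  leading term xy^2: subtract (1/4)·f_2 from -1/2xy^2 + 3/2xy + 4y^4 + 2y^3 - 4y^2 - 1 → 2xy - 1/2x + 4y^4 + 2y^3 - 4y^2 - 1/4y - 1/4
  leading term xy: no divisor's leading term divides it; move 2xy to the remainder.
  leading term x: no divisor's leading term divides it; move -1/2x to the remainder.
  leading term y^4: no divisor's leading term divides it; move 4y^4 to the remainder.
  leading term y^3: no divisor's leading term divides it; move 2y^3 to the remainder.
  leading term y^2: no divisor's leading term divides it; move -4y^2 to the remainder.
  leading term y: no divisor's leading term divides it; move -1/4y to the remainder.
  leading term 1: no divisor's leading term divides it; move -1/4 to the remainder.
  remainder 2xy - 1/2x + 4y^4 + 2y^3 - 4y^2 - 1/4y - 1/4 ≠ 0; add g_4 = 2xy - 1/2x + 4y^4 + 2y^3 - 4y^2 - 1/4y - 1/4 to the basis.

S(f_2,g_3): lcm = x^2y^2. S = x^2y - x^2 - 1/2xy^3 + 7/2xy^2 - 1/2xy + 3/2x + 4y^5 + 2y^4 - 2y^2.
  leading term x^2y: subtract (-2)·f_1 from x^2y - x^2 - 1/2xy^3 + 7/2xy^2 - 1/2xy + 3/2x + 4y^5 + 2y^4 - 2y^2 → -x^2 - 1/2xy^3 + 7/2xy^2 + 3/2xy + 3/2x + 4y^5 + 2y^4 + 2y^2 - 2y + 1
  leading term x^2: subtract (-1)·g_3 from -x^2 - 1/2xy^3 + 7/2xy^2 + 3/2xy + 3/2x + 4y^5 + 2y^4 + 2y^2 - 2y + 1 → -1/2xy^3 + 7/2xy^2 + 2xy - 2x + 4y^5 + 2y^4 - 4y^3 - 2y + 3
  leading term xy^3: subtract (1/4y)·f_2 from -1/2xy^3 + 7/2xy^2 + 2xy - 2x + 4y^5 + 2y^4 - 4y^3 - 2y + 3 → 4xy^2 + 3/2xy - 2x + 4y^5 + 2y^4 - 4y^3 - 1/4y^2 - 5/4y + 3
  leading term xy^2: subtract (-2)·f_2 from 4xy^2 + 3/2xy - 2x + 4y^5 + 2y^4 - 4y^3 - 1/4y^2 - 5/4y + 3 → -5/2xy + 2x + 4y^5 + 2y^4 - 4y^3 - 1/4y^2 + 3/4y - 3
  leading term xy: subtract (-5/4)·g_4 from -5/2xy + 2x + 4y^5 + 2y^4 - 4y^3 - 1/4y^2 + 3/4y - 3 → 11/8x + 4y^5 + 7y^4 - 3/2y^3 - 21/4y^2 + 7/16y - 53/16
  leading term x: no divisor's leading term divides it; move 11/8x to the remainder.
  leading term y^5: no divisor's leading term divides it; move 4y^5 to the remainder.
  leading term y^4: no divisor's leading term divides it; move 7y^4 to the remainder.
  leading term y^3: no divisor's leading term divides it; move -3/2y^3 to the remainder.
  leading term y^2: no divisor's leading term divides it; move -21/4y^2 to the remainder.
  leading term y: no divisor's leading term divides it; move 7/16y to the remainder.
  leading term 1: no divisor's leading term divides it; move -53/16 to the remainder.
  remainder 11/8x + 4y^5 + 7y^4 - 3/2y^3 - 21/4y^2 + 7/16y - 53/16 ≠ 0; add g_5 = 11/8x + 4y^5 + 7y^4 - 3/2y^3 - 21/4y^2 + 7/16y - 53/16 to the basis.

S(f_2,g_5): lcm = xy^2. S = xy - x - 32/11y^7 - 56/11y^6 + 12/11y^5 + 42/11y^4 - 7/22y^3 + 53/22y^2 - 1/2y + 3/2.
  leading term xy: subtract (1/2)·g_4 from xy - x - 32/11y^7 - 56/11y^6 + 12/11y^5 + 42/11y^4 - 7/22y^3 + 53/22y^2 - 1/2y + 3/2 → -3/4x - 32/11y^7 - 56/11y^6 + 12/11y^5 + 20/11y^4 - 29/22y^3 + 97/22y^2 - 3/8y + 13/8
  leading term x: subtract (-6/11)·g_5 from -3/4x - 32/11y^7 - 56/11y^6 + 12/11y^5 + 20/11y^4 - 29/22y^3 + 97/22y^2 - 3/8y + 13/8 → -32/11y^7 - 56/11y^6 + 36/11y^5 + 62/11y^4 - 47/22y^3 + 17/11y^2 - 3/22y - 2/11
  leading term y^7: no divisor's leading term divides it; move -32/11y^7 to the remainder.
  leading term y^6: no divisor's leading term divides it; move -56/11y^6 to the remainder.
  leading term y^5: no divisor's leading term divides it; move 36/11y^5 to the remainder.
  leading term y^4: no divisor's leading term divides it; move 62/11y^4 to the remainder.
  leading term y^3: no divisor's leading term divides it; move -47/22y^3 to the remainder.
  leading term y^2: no divisor's leading term divides it; move 17/11y^2 to the remainder.
  leading term y: no divisor's leading term divides it; move -3/22y to the remainder.
  leading term 1: no divisor's leading term divides it; move -2/11 to the remainder.
  remainder -32/11y^7 - 56/11y^6 + 36/11y^5 + 62/11y^4 - 47/22y^3 + 17/11y^2 - 3/22y - 2/11 ≠ 0; add g_6 = -32/11y^7 - 56/11y^6 + 36/11y^5 + 62/11y^4 - 47/22y^3 + 17/11y^2 - 3/22y - 2/11 to the basis.

S(g_4,g_5): lcm = xy. S = -1/4x - 32/11y^6 - 56/11y^5 + 34/11y^4 + 53/11y^3 - 51/22y^2 + 201/88y - 1/8.
  leading term x: subtract (-2/11)·g_5 from -1/4x - 32/11y^6 - 56/11y^5 + 34/11y^4 + 53/11y^3 - 51/22y^2 + 201/88y - 1/8 → -32/11y^6 - 48/11y^5 + 48/11y^4 + 50/11y^3 - 36/11y^2 + 26/11y - 8/11
  leading term y^6: no divisor's leading term divides it; move -32/11y^6 to the remainder.
  leading term y^5: no divisor's leading term divides it; move -48/11y^5 to the remainder.
  leading term y^4: no divisor's leading term divides it; move 48/11y^4 to the remainder.
  leading term y^3: no divisor's leading term divides it; move 50/11y^3 to the remainder.
  leading term y^2: no divisor's leading term divides it; move -36/11y^2 to the remainder.
  leading term y: no divisor's leading term divides it; move 26/11y to the remainder.
  leading term 1: no divisor's leading term divides it; move -8/11 to the remainder.
  remainder -32/11y^6 - 48/11y^5 + 48/11y^4 + 50/11y^3 - 36/11y^2 + 26/11y - 8/11 ≠ 0; add g_7 = -32/11y^6 - 48/11y^5 + 48/11y^4 + 50/11y^3 - 36/11y^2 + 26/11y - 8/11 to the basis.

The other S-polynomials (S(f_1,g_4), S(f_2,g_4), S(g_3,g_4), S(f_1,g_5), S(g_3,g_5), S(f_1,g_6), S(f_2,g_6), S(g_3,g_6), S(g_4,g_6), S(g_5,g_6), S(f_1,g_7), S(f_2,g_7), S(g_3,g_7), S(g_4,g_7), S(g_5,g_7), S(g_6,g_7)) all reduce to 0 modulo the current basis, so we have a Gröbner basis.
Inter-reduce: drop elements whose leading term is divisible by another's, tail-reduce, and make monic.

G = {x + 32/11y^5 + 56/11y^4 - 12/11y^3 - 42/11y^2 + 7/22y - 53/22, y^6 + 3/2y^5 - 3/2y^4 - 25/16y^3 + 9/8y^2 - 13/16y + 1/4}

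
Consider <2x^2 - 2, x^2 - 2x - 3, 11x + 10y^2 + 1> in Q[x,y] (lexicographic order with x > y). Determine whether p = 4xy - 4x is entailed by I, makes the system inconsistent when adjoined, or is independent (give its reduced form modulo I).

First compute the reduced Gröbner basis of I by Buchberger's algorithm.
f_1 = 2x^2 - 2, LT = x^2.
f_2 = x^2 - 2x - 3, LT = x^2.
f_3 = 11x + 10y^2 + 1, LT = x.

S(f_1,f_2): lcm = x^2. S = 2x + 2.
  leading term x: subtract (2/11)·f_3 from 2x + 2 → -20/11y^2 + 20/11
  leading term y^2: no divisor's leading term divides it; move -20/11y^2 to the remainder.
  leading term 1: no divisor's leading term divides it; move 20/11 to the remainder.
  remainder -20/11y^2 + 20/11 ≠ 0; add h_4 = -20/11y^2 + 20/11 to the basis.

The other S-polynomials (S(f_1,f_3), S(f_2,f_3), S(f_1,h_4), S(f_2,h_4), S(f_3,h_4)) all reduce to 0 modulo the current basis, so we have a Gröbner basis.
Inter-reduce: drop elements whose leading term is divisible by another's, tail-reduce, and make monic.
Reduced Gröbner basis: {x + 1, y^2 - 1}.
Label its elements g_1 = x + 1, g_2 = y^2 - 1.

Reduce p = 4xy - 4x modulo G:
  leading term xy: subtract (4y)·g_1 from 4xy - 4x → -4x - 4y
  leading term x: subtract (-4)·g_1 from -4x - 4y → -4y + 4
  leading term y: no divisor's leading term divides it; move -4y to the remainder.
  leading term 1: no divisor's leading term divides it; move 4 to the remainder.
  normal form = -4y + 4.
The normal form is nonzero, so p ∉ I. Since p minus its normal form lies in I, I + (p) = I + (r) where r = -4y + 4; decide whether this ideal is the whole ring.
Run Buchberger on G together with r (pairs among the g_i already reduce to 0 since G is a Gröbner basis):
g_1 = x + 1, LT = x.
g_2 = y^2 - 1, LT = y^2.
r = -4y + 4, LT = y.

The S-polynomials (S(g_1,g_2), S(g_1,r), S(g_2,r)) all reduce to 0 modulo the current basis, so we have a Gröbner basis.
Inter-reduce: drop elements whose leading term is divisible by another's, tail-reduce, and make monic.
Reduced Gröbner basis: {x + 1, y - 1}.
The reduced Gröbner basis of I + (p) is {x + 1, y - 1} ≠ {1}, a proper ideal, so the enlarged system stays consistent: p is independent of I, with normal form -4y + 4.

The remainder on division by a Gröbner basis is unique — it is the normal form.

4xy - 4x is independent of I; its normal form modulo I is -4y + 4.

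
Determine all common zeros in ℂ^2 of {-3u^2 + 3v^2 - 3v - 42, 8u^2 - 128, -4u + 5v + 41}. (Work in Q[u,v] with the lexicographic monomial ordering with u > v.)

Compute a lex Gröbner basis by Buchberger's algorithm.
f_1 = -3u^2 + 3v^2 - 3v - 42, LT = u^2.
f_2 = 8u^2 - 128, LT = u^2.
f_3 = -4u + 5v + 41, LT = u.

S(f_1,f_2): lcm = u^2. S = -v^2 + v + 30.
  leading term v^2: no divisor's leading term divides it; move -v^2 to the remainder.
  leading term v: no divisor's leading term divides it; move v to the remainder.
  leading term 1: no divisor's leading term divides it; move 30 to the remainder.
  remainder -v^2 + v + 30 ≠ 0; add h_4 = -v^2 + v + 30 to the basis.

S(f_1,f_3): lcm = u^2. S = 5/4uv + 41/4u - v^2 + v + 14.
  leading term uv: subtract (-5/16v)·f_3 from 5/4uv + 41/4u - v^2 + v + 14 → 41/4u + 9/16v^2 + 221/16v + 14
  leading term u: subtract (-41/16)·f_3 from 41/4u + 9/16v^2 + 221/16v + 14 → 9/16v^2 + 213/8v + 1905/16
  leading term v^2: subtract (-9/16)·h_4 from 9/16v^2 + 213/8v + 1905/16 → 435/16v + 2175/16
  leading term v: no divisor's leading term divides it; move 435/16v to the remainder.
  leading term 1: no divisor's leading term divides it; move 2175/16 to the remainder.
  remainder 435/16v + 2175/16 ≠ 0; add h_5 = 435/16v + 2175/16 to the basis.

S(f_2,f_3): lcm = u^2. S = 5/4uv + 41/4u - 16.
  leading term uv: subtract (-5/16v)·f_3 from 5/4uv + 41/4u - 16 → 41/4u + 25/16v^2 + 205/16v - 16
  leading term u: subtract (-41/16)·f_3 from 41/4u + 25/16v^2 + 205/16v - 16 → 25/16v^2 + 205/8v + 1425/16
  leading term v^2: subtract (-25/16)·h_4 from 25/16v^2 + 205/8v + 1425/16 → 435/16v + 2175/16
  leading term v: subtract (1)·h_5 from 435/16v + 2175/16 → 0
  remainder 0.

S(f_1,h_4): leading monomials are coprime, so the S-polynomial reduces to 0 (Buchberger's first criterion).
S(f_2,h_4): leading monomials are coprime, so the S-polynomial reduces to 0 (Buchberger's first criterion).
S(f_3,h_4): leading monomials are coprime, so the S-polynomial reduces to 0 (Buchberger's first criterion).
S(f_1,h_5): leading monomials are coprime, so the S-polynomial reduces to 0 (Buchberger's first criterion).
S(f_2,h_5): leading monomials are coprime, so the S-polynomial reduces to 0 (Buchberger's first criterion).
S(f_3,h_5): leading monomials are coprime, so the S-polynomial reduces to 0 (Buchberger's first criterion).
S(h_4,h_5): lcm = v^2. S = -6v - 30.
  leading term v: subtract (-32/145)·h_5 from -6v - 30 → 0
  remainder 0.

Every S-polynomial of the final basis reduces to 0, so we have a Gröbner basis.
Inter-reduce: drop elements whose leading term is divisible by another's, tail-reduce, and make monic.
Reduced Gröbner basis: {u - 4, v + 5}.

Elimination: the polynomial v + 5 lies in the elimination ideal for v, so v ∈ {-5}. For each such v, the remaining basis elements (now univariate) give the rest of the solution.
  v = -5: the earlier basis element becomes u - 4 = 0, giving u = 4 — point (4, -5).
Check: every point annihilates each of the original generators.

{(4, -5)}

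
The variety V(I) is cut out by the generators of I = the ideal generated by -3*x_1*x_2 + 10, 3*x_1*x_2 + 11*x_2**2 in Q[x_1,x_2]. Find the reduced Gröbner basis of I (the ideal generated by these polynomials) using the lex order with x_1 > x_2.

G = {x_1 + 11/3*x_2, x_2**2 + 10/11}

f_1 = -3*x_1*x_2 + 10, LT = x_1*x_2.
f_2 = 3*x_1*x_2 + 11*x_2**2, LT = x_1*x_2.

S(f_1,f_2): lcm = x_1*x_2. S = -11/3*x_2**2 - 10/3.
  reduce S modulo (f_1, f_2):
  remainder -11/3*x_2**2 - 10/3 ≠ 0; add g_3 = -11/3*x_2**2 - 10/3 to the basis.

S(f_1,g_3): lcm = x_1*x_2**2. S = -10/11*x_1 - 10/3*x_2.
  reduce S modulo (f_1, f_2, g_3):
  remainder -10/11*x_1 - 10/3*x_2 ≠ 0; add g_4 = -10/11*x_1 - 10/3*x_2 to the basis.

The other S-polynomials (S(f_2,g_3), S(f_1,g_4), S(f_2,g_4), S(g_3,g_4)) all reduce to 0 modulo the current basis, so we have a Gröbner basis.
Inter-reduce: drop elements whose leading term is divisible by another's, tail-reduce, and make monic.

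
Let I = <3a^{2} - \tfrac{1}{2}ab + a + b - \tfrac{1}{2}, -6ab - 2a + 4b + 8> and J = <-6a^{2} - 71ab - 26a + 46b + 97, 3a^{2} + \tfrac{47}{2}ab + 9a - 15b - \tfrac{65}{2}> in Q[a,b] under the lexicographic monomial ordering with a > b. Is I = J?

Since reduced Gröbner bases are canonical representatives of ideals under a given ordering, it suffices to compute and compare them.
Buchberger on the first generating set:
f_1 = 3a^{2} - \tfrac{1}{2}ab + a + b - \tfrac{1}{2}, LT = a^{2}.
f_2 = -6ab - 2a + 4b + 8, LT = ab.

S(f_1,f_2): lcm = a^{2}b. S = -\tfrac{1}{3}a^{2} - \tfrac{1}{6}ab^{2} + ab + \tfrac{4}{3}a + \tfrac{1}{3}b^{2} - \tfrac{1}{6}b.
  leading term a^{2}: subtract (-\tfrac{1}{9})·f_1 from -\tfrac{1}{3}a^{2} - \tfrac{1}{6}ab^{2} + ab + \tfrac{4}{3}a + \tfrac{1}{3}b^{2} - \tfrac{1}{6}b → -\tfrac{1}{6}ab^{2} + \tfrac{17}{18}ab + \tfrac{13}{9}a + \tfrac{1}{3}b^{2} - \tfrac{1}{18}b - \tfrac{1}{18}
  leading term ab^{2}: subtract (\tfrac{1}{36}b)·f_2 from -\tfrac{1}{6}ab^{2} + \tfrac{17}{18}ab + \tfrac{13}{9}a + \tfrac{1}{3}b^{2} - \tfrac{1}{18}b - \tfrac{1}{18} → ab + \tfrac{13}{9}a + \tfrac{2}{9}b^{2} - \tfrac{5}{18}b - \tfrac{1}{18}
  leading term ab: subtract (-\tfrac{1}{6})·f_2 from ab + \tfrac{13}{9}a + \tfrac{2}{9}b^{2} - \tfrac{5}{18}b - \tfrac{1}{18} → \tfrac{10}{9}a + \tfrac{2}{9}b^{2} + \tfrac{7}{18}b + \tfrac{23}{18}
  leading term a: no divisor's leading term divides it; move \tfrac{10}{9}a to the remainder.
  leading term b^{2}: no divisor's leading term divides it; move \tfrac{2}{9}b^{2} to the remainder.
  leading term b: no divisor's leading term divides it; move \tfrac{7}{18}b to the remainder.
  leading term 1: no divisor's leading term divides it; move \tfrac{23}{18} to the remainder.
  remainder \tfrac{10}{9}a + \tfrac{2}{9}b^{2} + \tfrac{7}{18}b + \tfrac{23}{18} ≠ 0; add g_3 = \tfrac{10}{9}a + \tfrac{2}{9}b^{2} + \tfrac{7}{18}b + \tfrac{23}{18} to the basis.

S(f_2,g_3): lcm = ab. S = \tfrac{1}{3}a - \tfrac{1}{5}b^{3} - \tfrac{7}{20}b^{2} - \tfrac{109}{60}b - \tfrac{4}{3}.
  leading term a: subtract (\tfrac{3}{10})·g_3 from \tfrac{1}{3}a - \tfrac{1}{5}b^{3} - \tfrac{7}{20}b^{2} - \tfrac{109}{60}b - \tfrac{4}{3} → -\tfrac{1}{5}b^{3} - \tfrac{5}{12}b^{2} - \tfrac{29}{15}b - \tfrac{103}{60}
  leading term b^{3}: no divisor's leading term divides it; move -\tfrac{1}{5}b^{3} to the remainder.
  leading term b^{2}: no divisor's leading term divides it; move -\tfrac{5}{12}b^{2} to the remainder.
  leading term b: no divisor's leading term divides it; move -\tfrac{29}{15}b to the remainder.
  leading term 1: no divisor's leading term divides it; move -\tfrac{103}{60} to the remainder.
  remainder -\tfrac{1}{5}b^{3} - \tfrac{5}{12}b^{2} - \tfrac{29}{15}b - \tfrac{103}{60} ≠ 0; add g_4 = -\tfrac{1}{5}b^{3} - \tfrac{5}{12}b^{2} - \tfrac{29}{15}b - \tfrac{103}{60} to the basis.

The other S-polynomials (S(f_1,g_3), S(f_1,g_4), S(f_2,g_4), S(g_3,g_4)) all reduce to 0 modulo the current basis, so we have a Gröbner basis.
Inter-reduce: drop elements whose leading term is divisible by another's, tail-reduce, and make monic.
Reduced Gröbner basis: {a + \tfrac{1}{5}b^{2} + \tfrac{7}{20}b + \tfrac{23}{20}, b^{3} + \tfrac{25}{12}b^{2} + \tfrac{29}{3}b + \tfrac{103}{12}}.

Buchberger on the second generating set:
h_1 = -6a^{2} - 71ab - 26a + 46b + 97, LT = a^{2}.
h_2 = 3a^{2} + \tfrac{47}{2}ab + 9a - 15b - \tfrac{65}{2}, LT = a^{2}.

S(h_1,h_2): lcm = a^{2}. S = 4ab + \tfrac{4}{3}a - \tfrac{8}{3}b - \tfrac{16}{3}.
  leading term ab: no divisor's leading term divides it; move 4ab to the remainder.
  leading term a: no divisor's leading term divides it; move \tfrac{4}{3}a to the remainder.
  leading term b: no divisor's leading term divides it; move -\tfrac{8}{3}b to the remainder.
  leading term 1: no divisor's leading term divides it; move -\tfrac{16}{3} to the remainder.
  remainder 4ab + \tfrac{4}{3}a - \tfrac{8}{3}b - \tfrac{16}{3} ≠ 0; add k_3 = 4ab + \tfrac{4}{3}a - \tfrac{8}{3}b - \tfrac{16}{3} to the basis.

S(h_1,k_3): lcm = a^{2}b. S = -\tfrac{1}{3}a^{2} + \tfrac{71}{6}ab^{2} + 5ab + \tfrac{4}{3}a - \tfrac{23}{3}b^{2} - \tfrac{97}{6}b.
  leading term a^{2}: subtract (\tfrac{1}{18})·h_1 from -\tfrac{1}{3}a^{2} + \tfrac{71}{6}ab^{2} + 5ab + \tfrac{4}{3}a - \tfrac{23}{3}b^{2} - \tfrac{97}{6}b → \tfrac{71}{6}ab^{2} + \tfrac{161}{18}ab + \tfrac{25}{9}a - \tfrac{23}{3}b^{2} - \tfrac{337}{18}b - \tfrac{97}{18}
  leading term ab^{2}: subtract (\tfrac{71}{24}b)·k_3 from \tfrac{71}{6}ab^{2} + \tfrac{161}{18}ab + \tfrac{25}{9}a - \tfrac{23}{3}b^{2} - \tfrac{337}{18}b - \tfrac{97}{18} → 5ab + \tfrac{25}{9}a + \tfrac{2}{9}b^{2} - \tfrac{53}{18}b - \tfrac{97}{18}
  leading term ab: subtract (\tfrac{5}{4})·k_3 from 5ab + \tfrac{25}{9}a + \tfrac{2}{9}b^{2} - \tfrac{53}{18}b - \tfrac{97}{18} → \tfrac{10}{9}a + \tfrac{2}{9}b^{2} + \tfrac{7}{18}b + \tfrac{23}{18}
  leading term a: no divisor's leading term divides it; move \tfrac{10}{9}a to the remainder.
  leading term b^{2}: no divisor's leading term divides it; move \tfrac{2}{9}b^{2} to the remainder.
  leading term b: no divisor's leading term divides it; move \tfrac{7}{18}b to the remainder.
  leading term 1: no divisor's leading term divides it; move \tfrac{23}{18} to the remainder.
  remainder \tfrac{10}{9}a + \tfrac{2}{9}b^{2} + \tfrac{7}{18}b + \tfrac{23}{18} ≠ 0; add k_4 = \tfrac{10}{9}a + \tfrac{2}{9}b^{2} + \tfrac{7}{18}b + \tfrac{23}{18} to the basis.

S(k_3,k_4): lcm = ab. S = \tfrac{1}{3}a - \tfrac{1}{5}b^{3} - \tfrac{7}{20}b^{2} - \tfrac{109}{60}b - \tfrac{4}{3}.
  leading term a: subtract (\tfrac{3}{10})·k_4 from \tfrac{1}{3}a - \tfrac{1}{5}b^{3} - \tfrac{7}{20}b^{2} - \tfrac{109}{60}b - \tfrac{4}{3} → -\tfrac{1}{5}b^{3} - \tfrac{5}{12}b^{2} - \tfrac{29}{15}b - \tfrac{103}{60}
  leading term b^{3}: no divisor's leading term divides it; move -\tfrac{1}{5}b^{3} to the remainder.
  leading term b^{2}: no divisor's leading term divides it; move -\tfrac{5}{12}b^{2} to the remainder.
  leading term b: no divisor's leading term divides it; move -\tfrac{29}{15}b to the remainder.
  leading term 1: no divisor's leading term divides it; move -\tfrac{103}{60} to the remainder.
  remainder -\tfrac{1}{5}b^{3} - \tfrac{5}{12}b^{2} - \tfrac{29}{15}b - \tfrac{103}{60} ≠ 0; add k_5 = -\tfrac{1}{5}b^{3} - \tfrac{5}{12}b^{2} - \tfrac{29}{15}b - \tfrac{103}{60} to the basis.

The other S-polynomials (S(h_2,k_3), S(h_1,k_4), S(h_2,k_4), S(h_1,k_5), S(h_2,k_5), S(k_3,k_5), S(k_4,k_5)) all reduce to 0 modulo the current basis, so we have a Gröbner basis.
Inter-reduce: drop elements whose leading term is divisible by another's, tail-reduce, and make monic.
Reduced Gröbner basis: {a + \tfrac{1}{5}b^{2} + \tfrac{7}{20}b + \tfrac{23}{20}, b^{3} + \tfrac{25}{12}b^{2} + \tfrac{29}{3}b + \tfrac{103}{12}}.

These coincide, so the ideals are equal.

Yes, the ideals are equal.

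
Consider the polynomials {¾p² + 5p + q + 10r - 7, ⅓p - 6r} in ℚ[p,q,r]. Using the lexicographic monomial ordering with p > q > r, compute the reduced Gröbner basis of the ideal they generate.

f_1 = ¾p² + 5p + q + 10r - 7, LT = p².
f_2 = ⅓p - 6r, LT = p.

S(f_1,f_2): lcm = p². S = 18pr + 20/3p + 4/3q + 40/3r - 28/3.
  reduce S modulo (f_1, f_2):
  remainder 4/3q + 324r² + 400/3r - 28/3 ≠ 0; add g_3 = 4/3q + 324r² + 400/3r - 28/3 to the basis.

The other S-polynomials (S(f_1,g_3), S(f_2,g_3)) all reduce to 0 modulo the current basis, so we have a Gröbner basis.
Inter-reduce: drop elements whose leading term is divisible by another's, tail-reduce, and make monic.

G = {p - 18r, q + 243r² + 100r - 7}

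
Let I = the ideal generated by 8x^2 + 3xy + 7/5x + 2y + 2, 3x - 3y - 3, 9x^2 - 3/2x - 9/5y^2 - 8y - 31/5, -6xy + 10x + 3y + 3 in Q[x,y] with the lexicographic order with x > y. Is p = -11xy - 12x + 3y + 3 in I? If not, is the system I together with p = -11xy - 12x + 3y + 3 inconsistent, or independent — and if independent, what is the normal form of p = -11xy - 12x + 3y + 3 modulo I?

First compute the reduced Gröbner basis of I by Buchberger's algorithm.
f_1 = 8x^2 + 3xy + 7/5x + 2y + 2, LT = x^2.
f_2 = 3x - 3y - 3, LT = x.
f_3 = 9x^2 - 3/2x - 9/5y^2 - 8y - 31/5, LT = x^2.
f_4 = -6xy + 10x + 3y + 3, LT = xy.

S(f_1,f_2): lcm = x^2. S = 11/8xy + 47/40x + 1/4y + 1/4.
  leading term xy: subtract (11/24y)·f_2 from 11/8xy + 47/40x + 1/4y + 1/4 → 47/40x + 11/8y^2 + 13/8y + 1/4
  leading term x: subtract (47/120)·f_2 from 47/40x + 11/8y^2 + 13/8y + 1/4 → 11/8y^2 + 14/5y + 57/40
  leading term y^2: no divisor's leading term divides it; move 11/8y^2 to the remainder.
  leading term y: no divisor's leading term divides it; move 14/5y to the remainder.
  leading term 1: no divisor's leading term divides it; move 57/40 to the remainder.
  remainder 11/8y^2 + 14/5y + 57/40 ≠ 0; add h_5 = 11/8y^2 + 14/5y + 57/40 to the basis.

S(f_1,f_3): lcm = x^2. S = 3/8xy + 41/120x + 1/5y^2 + 41/36y + 169/180.
  leading term xy: subtract (1/8y)·f_2 from 3/8xy + 41/120x + 1/5y^2 + 41/36y + 169/180 → 41/120x + 23/40y^2 + 109/72y + 169/180
  leading term x: subtract (41/360)·f_2 from 41/120x + 23/40y^2 + 109/72y + 169/180 → 23/40y^2 + 167/90y + 461/360
  leading term y^2: subtract (23/55)·h_5 from 23/40y^2 + 167/90y + 461/360 → 3389/4950y + 3389/4950
  leading term y: no divisor's leading term divides it; move 3389/4950y to the remainder.
  leading term 1: no divisor's leading term divides it; move 3389/4950 to the remainder.
  remainder 3389/4950y + 3389/4950 ≠ 0; add h_6 = 3389/4950y + 3389/4950 to the basis.

The other S-polynomials (S(f_1,f_4), S(f_2,f_3), S(f_2,f_4), S(f_3,f_4), S(f_1,h_5), S(f_2,h_5), S(f_3,h_5), S(f_4,h_5), S(f_1,h_6), S(f_2,h_6), S(f_3,h_6), S(f_4,h_6), S(h_5,h_6)) all reduce to 0 modulo the current basis, so we have a Gröbner basis.
Inter-reduce: drop elements whose leading term is divisible by another's, tail-reduce, and make monic.
Reduced Gröbner basis: {x, y + 1}.
Label its elements g_1 = x, g_2 = y + 1.

Reduce p = -11xy - 12x + 3y + 3 modulo G:
  leading term xy: subtract (-11y)·g_1 from -11xy - 12x + 3y + 3 → -12x + 3y + 3
  leading term x: subtract (-12)·g_1 from -12x + 3y + 3 → 3y + 3
  leading term y: subtract (3)·g_2 from 3y + 3 → 0
  normal form = 0.
Since the normal form is 0, p ∈ I.

-11xy - 12x + 3y + 3 lies in I (it reduces to 0).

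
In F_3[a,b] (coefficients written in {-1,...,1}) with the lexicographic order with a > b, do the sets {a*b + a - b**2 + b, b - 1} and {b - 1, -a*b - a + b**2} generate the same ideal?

No, the ideals differ.

Two ideals are equal iff their reduced Gröbner bases coincide (the reduced basis is unique for a fixed ordering).
Buchberger on the first generating set:
f_1 = a*b + a - b**2 + b, LT = a*b.
f_2 = b - 1, LT = b.

S(f_1,f_2): lcm = a*b. S = -a - b**2 + b.
  reduce S modulo (f_1, f_2):
  remainder -a ≠ 0; add g_3 = -a to the basis.

The other S-polynomials (S(f_1,g_3), S(f_2,g_3)) all reduce to 0 modulo the current basis, so we have a Gröbner basis.
Inter-reduce: drop elements whose leading term is divisible by another's, tail-reduce, and make monic.
Reduced Gröbner basis: {a, b - 1}.

Buchberger on the second generating set:
h_1 = b - 1, LT = b.
h_2 = -a*b - a + b**2, LT = a*b.

S(h_1,h_2): lcm = a*b. S = a + b**2.
  reduce S modulo (h_1, h_2):
  remainder a + 1 ≠ 0; add k_3 = a + 1 to the basis.

The other S-polynomials (S(h_1,k_3), S(h_2,k_3)) all reduce to 0 modulo the current basis, so we have a Gröbner basis.
Inter-reduce: drop elements whose leading term is divisible by another's, tail-reduce, and make monic.
Reduced Gröbner basis: {a + 1, b - 1}.

The bases are distinct; the ideals are different.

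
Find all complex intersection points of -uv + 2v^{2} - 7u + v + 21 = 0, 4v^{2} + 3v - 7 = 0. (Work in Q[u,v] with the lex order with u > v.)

{(29/6, -7/4), (3, 1)}

Compute a lex Gröbner basis by Buchberger's algorithm.
f_1 = -uv - 7u + 2v^{2} + v + 21, LT = uv.
f_2 = 4v^{2} + 3v - 7, LT = v^{2}.

S(f_1,f_2): lcm = uv^{2}. S = \tfrac{25}{4}uv + \tfrac{7}{4}u - 2v^{3} - v^{2} - 21v.
  reduce S modulo (f_1, f_2):
  remainder -42u - 28v + 154 ≠ 0; add h_3 = -42u - 28v + 154 to the basis.

The other S-polynomials (S(f_1,h_3), S(f_2,h_3)) all reduce to 0 modulo the current basis, so we have a Gröbner basis.
Inter-reduce: drop elements whose leading term is divisible by another's, tail-reduce, and make monic.
Reduced Gröbner basis: {u + \tfrac{2}{3}v - \tfrac{11}{3}, v^{2} + \tfrac{3}{4}v - \tfrac{7}{4}}.

Since the basis is lex-ordered, v^{2} + \tfrac{3}{4}v - \tfrac{7}{4} is univariate in v. Its roots are {-7/4, 1}. Back-substituting each root into the other basis elements fixes the other coordinates.
  v = -7/4: the earlier basis element becomes u - \tfrac{29}{6} = 0, giving u = 29/6 — point (29/6, -7/4).
  v = 1: the earlier basis element becomes u - 3 = 0, giving u = 3 — point (3, 1).
This is the nonlinear analogue of row-reducing a linear system.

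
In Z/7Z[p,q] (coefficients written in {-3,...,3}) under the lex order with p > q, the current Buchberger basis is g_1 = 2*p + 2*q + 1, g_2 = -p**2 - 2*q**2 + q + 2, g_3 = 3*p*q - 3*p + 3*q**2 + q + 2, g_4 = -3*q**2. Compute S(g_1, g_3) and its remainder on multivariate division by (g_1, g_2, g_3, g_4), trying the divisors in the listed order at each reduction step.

lcm(LM(g_1), LM(g_3)) = p*q.
S = (lcm/LT(g_1))·g_1 − (lcm/LT(g_3))·g_3 = p - q - 3.
Reduce S modulo (g_1, g_2, g_3, g_4) in that order:
  leading term p: subtract (-3)·g_1 from p - q - 3 → -2*q
  leading term q: no divisor's leading term divides it; move -2*q to the remainder.
The remainder -2*q is nonzero, so it would be added as the next basis element.

S(g_1, g_3) = p - q - 3; remainder on division = -2*q.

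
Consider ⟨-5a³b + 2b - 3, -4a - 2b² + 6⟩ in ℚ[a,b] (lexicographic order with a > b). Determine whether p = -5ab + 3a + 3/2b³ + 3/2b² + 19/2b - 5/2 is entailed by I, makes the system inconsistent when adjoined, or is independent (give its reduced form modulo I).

Adjoining -5ab + 3a + 3/2b³ + 3/2b² + 19/2b - 5/2 makes the ideal the whole ring: the system is inconsistent.

First compute the reduced Gröbner basis of I by Buchberger's algorithm.
f_1 = -5a³b + 2b - 3, LT = a³b.
f_2 = -4a - 2b² + 6, LT = a.

S(f_1,f_2): lcm = a³b. S = -½a²b³ + 3/2a²b - ⅖b + ⅗.
  leading term a²b³: subtract (⅛ab³)·f_2 from -½a²b³ + 3/2a²b - ⅖b + ⅗ → 3/2a²b + ¼ab⁵ - ¾ab³ - ⅖b + ⅗
  leading term a²b: subtract (-⅜ab)·f_2 from 3/2a²b + ¼ab⁵ - ¾ab³ - ⅖b + ⅗ → ¼ab⁵ - 3/2ab³ + 9/4ab - ⅖b + ⅗
  leading term ab⁵: subtract (-1/16b⁵)·f_2 from ¼ab⁵ - 3/2ab³ + 9/4ab - ⅖b + ⅗ → -3/2ab³ + 9/4ab - ⅛b⁷ + ⅜b⁵ - ⅖b + ⅗
  leading term ab³: subtract (⅜b³)·f_2 from -3/2ab³ + 9/4ab - ⅛b⁷ + ⅜b⁵ - ⅖b + ⅗ → 9/4ab - ⅛b⁷ + 9/8b⁵ - 9/4b³ - ⅖b + ⅗
  leading term ab: subtract (-9/16b)·f_2 from 9/4ab - ⅛b⁷ + 9/8b⁵ - 9/4b³ - ⅖b + ⅗ → -⅛b⁷ + 9/8b⁵ - 27/8b³ + 119/40b + ⅗
  leading term b⁷: no divisor's leading term divides it; move -⅛b⁷ to the remainder.
  leading term b⁵: no divisor's leading term divides it; move 9/8b⁵ to the remainder.
  leading term b³: no divisor's leading term divides it; move -27/8b³ to the remainder.
  leading term b: no divisor's leading term divides it; move 119/40b to the remainder.
  leading term 1: no divisor's leading term divides it; move ⅗ to the remainder.
  remainder -⅛b⁷ + 9/8b⁵ - 27/8b³ + 119/40b + ⅗ ≠ 0; add h_3 = -⅛b⁷ + 9/8b⁵ - 27/8b³ + 119/40b + ⅗ to the basis.

The other S-polynomials (S(f_1,h_3), S(f_2,h_3)) all reduce to 0 modulo the current basis, so we have a Gröbner basis.
Inter-reduce: drop elements whose leading term is divisible by another's, tail-reduce, and make monic.
Reduced Gröbner basis: {a + ½b² - 3/2, b⁷ - 9b⁵ + 27b³ - 119/5b - 24/5}.
Label its elements g_1 = a + ½b² - 3/2, g_2 = b⁷ - 9b⁵ + 27b³ - 119/5b - 24/5.

Reduce p = -5ab + 3a + 3/2b³ + 3/2b² + 19/2b - 5/2 modulo G:
  leading term ab: subtract (-5b)·g_1 from -5ab + 3a + 3/2b³ + 3/2b² + 19/2b - 5/2 → 3a + 4b³ + 3/2b² + 2b - 5/2
  leading term a: subtract (3)·g_1 from 3a + 4b³ + 3/2b² + 2b - 5/2 → 4b³ + 2b + 2
  leading term b³: no divisor's leading term divides it; move 4b³ to the remainder.
  leading term b: no divisor's leading term divides it; move 2b to the remainder.
  leading term 1: no divisor's leading term divides it; move 2 to the remainder.
  normal form = 4b³ + 2b + 2.
The normal form is nonzero, so p ∉ I. Since p minus its normal form lies in I, I + (p) = I + (r) where r = 4b³ + 2b + 2; decide whether this ideal is the whole ring.
Run Buchberger on G together with r (pairs among the g_i already reduce to 0 since G is a Gröbner basis):
g_1 = a + ½b² - 3/2, LT = a.
g_2 = b⁷ - 9b⁵ + 27b³ - 119/5b - 24/5, LT = b⁷.
r = 4b³ + 2b + 2, LT = b³.

S(g_2,r): lcm = b⁷. S = -19/2b⁵ - ½b⁴ + 27b³ - 119/5b - 24/5.
  leading term b⁵: subtract (-19/8b²)·r from -19/2b⁵ - ½b⁴ + 27b³ - 119/5b - 24/5 → -½b⁴ + 127/4b³ + 19/4b² - 119/5b - 24/5
  leading term b⁴: subtract (-⅛b)·r from -½b⁴ + 127/4b³ + 19/4b² - 119/5b - 24/5 → 127/4b³ + 5b² - 471/20b - 24/5
  leading term b³: subtract (127/16)·r from 127/4b³ + 5b² - 471/20b - 24/5 → 5b² - 1577/40b - 827/40
  leading term b²: no divisor's leading term divides it; move 5b² to the remainder.
  leading term b: no divisor's leading term divides it; move -1577/40b to the remainder.
  leading term 1: no divisor's leading term divides it; move -827/40 to the remainder.
  remainder 5b² - 1577/40b - 827/40 ≠ 0; add m_4 = 5b² - 1577/40b - 827/40 to the basis.

S(g_2,m_4): lcm = b⁷. S = 1577/200b⁶ - 973/200b⁵ + 27b³ - 119/5b - 24/5.
  leading term b⁶: subtract (1577/800b³)·r from 1577/200b⁶ - 973/200b⁵ + 27b³ - 119/5b - 24/5 → -973/200b⁵ - 1577/400b⁴ + 9223/400b³ - 119/5b - 24/5
  leading term b⁵: subtract (-973/800b²)·r from -973/200b⁵ - 1577/400b⁴ + 9223/400b³ - 119/5b - 24/5 → -1577/400b⁴ + 2549/100b³ + 973/400b² - 119/5b - 24/5
  leading term b⁴: subtract (-1577/1600b)·r from -1577/400b⁴ + 2549/100b³ + 973/400b² - 119/5b - 24/5 → 2549/100b³ + 3523/800b² - 17463/800b - 24/5
  leading term b³: subtract (2549/400)·r from 2549/100b³ + 3523/800b² - 17463/800b - 24/5 → 3523/800b² - 27659/800b - 3509/200
  leading term b²: subtract (3523/4000)·m_4 from 3523/800b² - 27659/800b - 3509/200 → 23971/160000b + 106321/160000
  leading term b: no divisor's leading term divides it; move 23971/160000b to the remainder.
  leading term 1: no divisor's leading term divides it; move 106321/160000 to the remainder.
  remainder 23971/160000b + 106321/160000 ≠ 0; add m_5 = 23971/160000b + 106321/160000 to the basis.

S(r,m_4): lcm = b³. S = 1577/200b² + 927/200b + ½.
  leading term b²: subtract (1577/1000)·m_4 from 1577/200b² + 927/200b + ½ → 2672329/40000b + 1324179/40000
  leading term b: subtract (10689316/23971)·m_5 from 2672329/40000b + 1324179/40000 → -157739248/599275
  leading term 1: no divisor's leading term divides it; move -157739248/599275 to the remainder.
  remainder -157739248/599275 ≠ 0; add m_6 = -157739248/599275 to the basis.

The other S-polynomials (S(g_1,g_2), S(g_1,r), S(g_1,m_4), S(g_1,m_5), S(g_2,m_5), S(r,m_5), S(m_4,m_5), S(g_1,m_6), S(g_2,m_6), S(r,m_6), S(m_4,m_6), S(m_5,m_6)) all reduce to 0 modulo the current basis, so we have a Gröbner basis.
Inter-reduce: drop elements whose leading term is divisible by another's, tail-reduce, and make monic.
Reduced Gröbner basis: {1}.
The reduced Gröbner basis of I + (p) is {1}: the ideal is the whole ring, so the enlarged system has no common solution — adjoining p is inconsistent.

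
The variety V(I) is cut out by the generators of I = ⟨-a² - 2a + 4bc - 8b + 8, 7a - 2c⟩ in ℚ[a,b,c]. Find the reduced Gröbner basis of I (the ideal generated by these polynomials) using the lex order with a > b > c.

f_1 = -a² - 2a + 4bc - 8b + 8, LT = a².
f_2 = 7a - 2c, LT = a.

S(f_1,f_2): lcm = a². S = 2/7ac + 2a - 4bc + 8b - 8.
  leading term ac: subtract (2/49c)·f_2 from 2/7ac + 2a - 4bc + 8b - 8 → 2a - 4bc + 8b + 4/49c² - 8
  leading term a: subtract (2/7)·f_2 from 2a - 4bc + 8b + 4/49c² - 8 → -4bc + 8b + 4/49c² + 4/7c - 8
  leading term bc: no divisor's leading term divides it; move -4bc to the remainder.
  leading term b: no divisor's leading term divides it; move 8b to the remainder.
  leading term c²: no divisor's leading term divides it; move 4/49c² to the remainder.
  leading term c: no divisor's leading term divides it; move 4/7c to the remainder.
  leading term 1: no divisor's leading term divides it; move -8 to the remainder.
  remainder -4bc + 8b + 4/49c² + 4/7c - 8 ≠ 0; add g_3 = -4bc + 8b + 4/49c² + 4/7c - 8 to the basis.

S(f_1,g_3): leading monomials are coprime, so the S-polynomial reduces to 0 (Buchberger's first criterion).
S(f_2,g_3): leading monomials are coprime, so the S-polynomial reduces to 0 (Buchberger's first criterion).
Every S-polynomial of the final basis reduces to 0, so we have a Gröbner basis.
Inter-reduce: drop elements whose leading term is divisible by another's, tail-reduce, and make monic.

G = {a - 2/7c, bc - 2b - 1/49c² - 1/7c + 2}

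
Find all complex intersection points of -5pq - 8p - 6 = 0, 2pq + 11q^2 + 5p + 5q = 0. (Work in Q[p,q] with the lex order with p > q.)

{(-2, -1), (-59/15 + sqrt(2491)/15, -29/55 + sqrt(2491)/55), (-59/15 - sqrt(2491)/15, -sqrt(2491)/55 - 29/55)}

Compute a lex Gröbner basis by Buchberger's algorithm.
f_1 = -5pq - 8p - 6, LT = pq.
f_2 = 2pq + 5p + 11q^2 + 5q, LT = pq.

S(f_1,f_2): lcm = pq. S = -9/10p - 11/2q^2 - 5/2q + 6/5.
  leading term p: no divisor's leading term divides it; move -9/10p to the remainder.
  leading term q^2: no divisor's leading term divides it; move -11/2q^2 to the remainder.
  leading term q: no divisor's leading term divides it; move -5/2q to the remainder.
  leading term 1: no divisor's leading term divides it; move 6/5 to the remainder.
  remainder -9/10p - 11/2q^2 - 5/2q + 6/5 ≠ 0; add h_3 = -9/10p - 11/2q^2 - 5/2q + 6/5 to the basis.

S(f_1,h_3): lcm = pq. S = 8/5p - 55/9q^3 - 25/9q^2 + 4/3q + 6/5.
  leading term p: subtract (-16/9)·h_3 from 8/5p - 55/9q^3 - 25/9q^2 + 4/3q + 6/5 → -55/9q^3 - 113/9q^2 - 28/9q + 10/3
  leading term q^3: no divisor's leading term divides it; move -55/9q^3 to the remainder.
  leading term q^2: no divisor's leading term divides it; move -113/9q^2 to the remainder.
  leading term q: no divisor's leading term divides it; move -28/9q to the remainder.
  leading term 1: no divisor's leading term divides it; move 10/3 to the remainder.
  remainder -55/9q^3 - 113/9q^2 - 28/9q + 10/3 ≠ 0; add h_4 = -55/9q^3 - 113/9q^2 - 28/9q + 10/3 to the basis.

The other S-polynomials (S(f_2,h_3), S(f_1,h_4), S(f_2,h_4), S(h_3,h_4)) all reduce to 0 modulo the current basis, so we have a Gröbner basis.
Inter-reduce: drop elements whose leading term is divisible by another's, tail-reduce, and make monic.
Reduced Gröbner basis: {p + 55/9q^2 + 25/9q - 4/3, q^3 + 113/55q^2 + 28/55q - 6/11}.

A lex Gröbner basis eliminates variables successively. Here q^3 + 113/55q^2 + 28/55q - 6/11 depends only on q, with roots {-1, -29/55 + sqrt(2491)/55, -sqrt(2491)/55 - 29/55}; lifting each root through the earlier basis elements recovers the full solutions.
  q = -1: the earlier basis element becomes p + 2 = 0, giving p = -2 — point (-2, -1).
  q = -29/55 + sqrt(2491)/55: the earlier basis element becomes p - sqrt(2491)/15 + 59/15 = 0, giving p = -59/15 + sqrt(2491)/15 — point (-59/15 + sqrt(2491)/15, -29/55 + sqrt(2491)/55).
  q = -sqrt(2491)/55 - 29/55: the earlier basis element becomes p + sqrt(2491)/15 + 59/15 = 0, giving p = -59/15 - sqrt(2491)/15 — point (-59/15 - sqrt(2491)/15, -sqrt(2491)/55 - 29/55).
Zero-dimensionality of the ideal guarantees finitely many solutions over ℂ.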